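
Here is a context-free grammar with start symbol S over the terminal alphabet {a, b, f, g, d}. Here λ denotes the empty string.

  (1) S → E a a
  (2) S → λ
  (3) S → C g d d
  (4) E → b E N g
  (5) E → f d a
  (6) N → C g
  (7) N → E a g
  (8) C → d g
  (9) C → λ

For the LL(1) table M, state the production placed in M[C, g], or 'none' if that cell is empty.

C → λ

FIRST(E): from E→b E N g we get {b}; from E→f d a we get {f}. So FIRST(E) = {b, f}.
FIRST(C): from C→d g we get {d}; from C→λ we get {λ}. So FIRST(C) = {λ, d}.
FIRST(S): from S→E a a we get {b, f}; from S→λ we get {λ}; from S→C g d d we get {d, g}. So FIRST(S) = {λ, b, d, f, g}.
FIRST(N): from N→C g we get {d, g}; from N→E a g we get {b, f}. So FIRST(N) = {b, d, f, g}.
FOLLOW(S) includes $ since S is the start symbol.
FOLLOW(C): in S→C g d d, C is followed by g d d with FIRST {g}; in N→C g, C is followed by g with FIRST {g}. Thus FOLLOW(C) = {g}.
For C → d g: FIRST(d g) = {d}, so it goes in M[C, t] for t ∈ {d}.
For C → λ: FIRST(λ) = {λ}, so it goes in M[C, t] for t ∈ {}; since λ ∈ FIRST, also for every t ∈ FOLLOW(C) = {g}.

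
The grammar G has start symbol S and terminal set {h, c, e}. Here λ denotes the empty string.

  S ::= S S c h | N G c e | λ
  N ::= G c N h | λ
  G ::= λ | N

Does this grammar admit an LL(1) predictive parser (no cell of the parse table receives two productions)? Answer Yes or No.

No

FIRST(S) = {λ, c}
FIRST(N) = {λ, c}
FIRST(G) = {λ, c}
FOLLOW(S) = {$, c}
FOLLOW(N) = {c, h}
FOLLOW(G) = {c}
Cell M[G, c] receives both G ::= λ and G ::= N — the grammar is not LL(1).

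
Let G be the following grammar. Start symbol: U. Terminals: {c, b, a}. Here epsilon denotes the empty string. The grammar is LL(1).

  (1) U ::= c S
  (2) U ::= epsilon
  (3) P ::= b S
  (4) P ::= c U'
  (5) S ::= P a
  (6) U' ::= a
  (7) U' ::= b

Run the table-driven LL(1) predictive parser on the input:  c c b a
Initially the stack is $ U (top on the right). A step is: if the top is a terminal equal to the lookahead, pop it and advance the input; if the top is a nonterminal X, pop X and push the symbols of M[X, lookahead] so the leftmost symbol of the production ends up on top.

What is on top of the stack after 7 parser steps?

a

     Stack     Input      Action
  1  $ U       c c b a $  expand U ::= c S
  2  $ S c     c c b a $  match c
  3  $ S       c b a $    expand S ::= P a
  4  $ a P     c b a $    expand P ::= c U'
  5  $ a U' c  c b a $    match c
  6  $ a U'    b a $      expand U' ::= b
  7  $ a b     b a $      match b
Stack after step 7: $ a (top = a).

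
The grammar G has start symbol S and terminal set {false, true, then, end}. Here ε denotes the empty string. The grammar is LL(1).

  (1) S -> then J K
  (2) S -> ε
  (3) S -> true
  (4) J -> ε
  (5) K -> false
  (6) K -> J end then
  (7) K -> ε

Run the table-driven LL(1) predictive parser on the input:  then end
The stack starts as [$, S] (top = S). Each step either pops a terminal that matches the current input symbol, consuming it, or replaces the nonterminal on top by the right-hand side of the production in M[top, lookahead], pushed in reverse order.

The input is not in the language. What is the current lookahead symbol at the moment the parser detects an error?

$

step 1: stack=$ S  input=then end $  — expand S -> then J K
step 2: stack=$ K J then  input=then end $  — match then
step 3: stack=$ K J  input=end $  — expand J -> ε
step 4: stack=$ K  input=end $  — expand K -> J end then
step 5: stack=$ then end J  input=end $  — expand J -> ε
step 6: stack=$ then end  input=end $  — match end
step 7: stack=$ then  input=$  — error: top is terminal then but lookahead is $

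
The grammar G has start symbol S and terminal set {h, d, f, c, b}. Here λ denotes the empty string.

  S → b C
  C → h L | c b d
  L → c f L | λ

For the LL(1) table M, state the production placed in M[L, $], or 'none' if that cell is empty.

L → λ

FIRST(S): from S→b C we get {b}. So FIRST(S) = {b}.
FIRST(C): from C→h L we get {h}; from C→c b d we get {c}. So FIRST(C) = {c, h}.
FIRST(L): from L→c f L we get {c}; from L→λ we get {λ}. So FIRST(L) = {λ, c}.
FOLLOW(S) includes $ since S is the start symbol.
FOLLOW(C): in S→b C, the suffix after C is empty, so FOLLOW(C) ⊇ FOLLOW(S) = {$}. Thus FOLLOW(C) = {$}.
FOLLOW(L): in C→h L, the suffix after L is empty, so FOLLOW(L) ⊇ FOLLOW(C) = {$}; in L→c f L, the suffix after L is empty (adds nothing new). Thus FOLLOW(L) = {$}.
For L → c f L: FIRST(c f L) = {c}, so it goes in M[L, t] for t ∈ {c}.
For L → λ: FIRST(λ) = {λ}, so it goes in M[L, t] for t ∈ {}; since λ ∈ FIRST, also for every t ∈ FOLLOW(L) = {$}.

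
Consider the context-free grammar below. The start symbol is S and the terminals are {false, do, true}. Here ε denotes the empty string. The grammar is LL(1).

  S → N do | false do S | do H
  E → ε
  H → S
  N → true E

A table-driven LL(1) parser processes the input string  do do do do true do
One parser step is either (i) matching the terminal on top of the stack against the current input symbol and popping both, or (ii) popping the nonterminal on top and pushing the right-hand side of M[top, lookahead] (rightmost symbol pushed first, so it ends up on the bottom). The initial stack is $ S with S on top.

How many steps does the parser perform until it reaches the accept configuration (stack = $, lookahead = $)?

17

step 1: stack=$ S  input=do do do do true do $  — expand S → do H
step 2: stack=$ H do  input=do do do do true do $  — match do
step 3: stack=$ H  input=do do do true do $  — expand H → S
step 4: stack=$ S  input=do do do true do $  — expand S → do H
step 5: stack=$ H do  input=do do do true do $  — match do
step 6: stack=$ H  input=do do true do $  — expand H → S
step 7: stack=$ S  input=do do true do $  — expand S → do H
step 8: stack=$ H do  input=do do true do $  — match do
step 9: stack=$ H  input=do true do $  — expand H → S
step 10: stack=$ S  input=do true do $  — expand S → do H
step 11: stack=$ H do  input=do true do $  — match do
step 12: stack=$ H  input=true do $  — expand H → S
step 13: stack=$ S  input=true do $  — expand S → N do
step 14: stack=$ do N  input=true do $  — expand N → true E
step 15: stack=$ do E true  input=true do $  — match true
step 16: stack=$ do E  input=do $  — expand E → ε
step 17: stack=$ do  input=do $  — match do
Accept reached after 17 steps.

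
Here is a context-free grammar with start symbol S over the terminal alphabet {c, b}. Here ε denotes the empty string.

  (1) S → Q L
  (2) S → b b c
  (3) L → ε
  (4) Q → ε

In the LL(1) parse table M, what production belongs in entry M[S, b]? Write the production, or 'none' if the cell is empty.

S → b b c

FIRST(L) = {ε}
FIRST(Q) = {ε}
FIRST(S) = {ε, b}  (via Q L)
FOLLOW(S) includes $ since S is the start symbol.
FOLLOW(S): S appears on no right-hand side. Thus FOLLOW(S) = {$}.
For S → Q L: FIRST(Q L) = {ε}, so it goes in M[S, t] for t ∈ {}; since ε ∈ FIRST, also for every t ∈ FOLLOW(S) = {$}.
For S → b b c: FIRST(b b c) = {b}, so it goes in M[S, t] for t ∈ {b}.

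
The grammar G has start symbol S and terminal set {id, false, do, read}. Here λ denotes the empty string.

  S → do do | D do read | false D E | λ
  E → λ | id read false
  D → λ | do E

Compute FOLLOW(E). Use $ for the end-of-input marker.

{$, do, id}

FIRST(E): from E→λ we get {λ}; from E→id read false we get {id}. So FIRST(E) = {λ, id}.
FIRST(D): from D→λ we get {λ}; from D→do E we get {do}. So FIRST(D) = {λ, do}.
FIRST(S): from S→do do we get {do}; from S→D do read we get {do}; from S→false D E we get {false}; from S→λ we get {λ}. So FIRST(S) = {λ, do, false}.
FOLLOW(S) includes $ since S is the start symbol.
FOLLOW(S): S appears on no right-hand side. Thus FOLLOW(S) = {$}.
FOLLOW(D): in S→D do read, D is followed by do read with FIRST {do}; in S→false D E, D is followed by E with FIRST {λ, id}; in S→false D E, the suffix after D is nullable, so FOLLOW(D) ⊇ FOLLOW(S) = {$}. Thus FOLLOW(D) = {$, do, id}.
FOLLOW(E): in S→false D E, the suffix after E is empty, so FOLLOW(E) ⊇ FOLLOW(S) = {$}; in D→do E, the suffix after E is empty, so FOLLOW(E) ⊇ FOLLOW(D) = {$, do, id}. Thus FOLLOW(E) = {$, do, id}.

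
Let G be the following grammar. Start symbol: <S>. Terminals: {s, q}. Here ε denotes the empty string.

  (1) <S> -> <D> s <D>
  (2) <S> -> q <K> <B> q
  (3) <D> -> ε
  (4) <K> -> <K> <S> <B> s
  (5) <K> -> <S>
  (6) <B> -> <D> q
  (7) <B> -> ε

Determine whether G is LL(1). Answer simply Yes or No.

FIRST(<S>) = {q, s}
FIRST(<D>) = {ε}
FIRST(<K>) = {q, s}
FIRST(<B>) = {ε, q}
FOLLOW(<S>) = {$, q, s}
FOLLOW(<D>) = {$, q, s}
FOLLOW(<K>) = {q, s}
FOLLOW(<B>) = {q, s}
Cell M[<B>, q] receives both <B> -> <D> q and <B> -> ε — the grammar is not LL(1).

No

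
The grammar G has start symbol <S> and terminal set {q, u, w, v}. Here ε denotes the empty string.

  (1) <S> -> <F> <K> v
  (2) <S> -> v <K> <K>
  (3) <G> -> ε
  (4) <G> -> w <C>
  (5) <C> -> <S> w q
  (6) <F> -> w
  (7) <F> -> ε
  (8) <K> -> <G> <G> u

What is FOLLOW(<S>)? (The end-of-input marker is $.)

{$, w}

FIRST(<G>) = {ε, w}
FIRST(<F>) = {ε, w}
FIRST(<K>) = {u, w}  (via <G> <G> u)
FIRST(<S>) = {u, v, w}  (via <F> <K> v)
FIRST(<C>) = {u, v, w}  (via <S> w q)
FOLLOW(<S>) includes $ since <S> is the start symbol.
FOLLOW(<S>): in <C>-><S> w q, <S> is followed by w q with FIRST {w}. Thus FOLLOW(<S>) = {$, w}.
FOLLOW(<G>): in <K>-><G> <G> u (occurrence 1), <G> is followed by <G> u with FIRST {u, w}; in <K>-><G> <G> u (occurrence 2), <G> is followed by u with FIRST {u}. Thus FOLLOW(<G>) = {u, w}.
FOLLOW(<C>): in <G>->w <C>, the suffix after <C> is empty, so FOLLOW(<C>) ⊇ FOLLOW(<G>) = {u, w}. Thus FOLLOW(<C>) = {u, w}.
FOLLOW(<F>): in <S>-><F> <K> v, <F> is followed by <K> v with FIRST {u, w}. Thus FOLLOW(<F>) = {u, w}.
FOLLOW(<K>): in <S>-><F> <K> v, <K> is followed by v with FIRST {v}; in <S>->v <K> <K> (occurrence 1), <K> is followed by <K> with FIRST {u, w}; in <S>->v <K> <K> (occurrence 2), the suffix after <K> is empty, so FOLLOW(<K>) ⊇ FOLLOW(<S>) = {$, w}. Thus FOLLOW(<K>) = {$, u, v, w}.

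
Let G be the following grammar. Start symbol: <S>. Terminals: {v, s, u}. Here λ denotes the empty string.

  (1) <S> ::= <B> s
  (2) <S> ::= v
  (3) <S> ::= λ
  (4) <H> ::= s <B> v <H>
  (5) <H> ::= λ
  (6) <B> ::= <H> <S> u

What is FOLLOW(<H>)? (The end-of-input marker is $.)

{s, u, v}

FIRST(<H>) = {λ, s}
FIRST(<S>) = {λ, s, u, v}  (via <B> s)
FIRST(<B>) = {s, u, v}  (via <H> <S> u)
FOLLOW(<S>) includes $ since <S> is the start symbol.
FOLLOW(<S>): in <B>::=<H> <S> u, <S> is followed by u with FIRST {u}. Thus FOLLOW(<S>) = {$, u}.
FOLLOW(<H>): in <H>::=s <B> v <H>, the suffix after <H> is empty (adds nothing new); in <B>::=<H> <S> u, <H> is followed by <S> u with FIRST {s, u, v}. Thus FOLLOW(<H>) = {s, u, v}.
FOLLOW(<B>): in <S>::=<B> s, <B> is followed by s with FIRST {s}; in <H>::=s <B> v <H>, <B> is followed by v <H> with FIRST {v}. Thus FOLLOW(<B>) = {s, v}.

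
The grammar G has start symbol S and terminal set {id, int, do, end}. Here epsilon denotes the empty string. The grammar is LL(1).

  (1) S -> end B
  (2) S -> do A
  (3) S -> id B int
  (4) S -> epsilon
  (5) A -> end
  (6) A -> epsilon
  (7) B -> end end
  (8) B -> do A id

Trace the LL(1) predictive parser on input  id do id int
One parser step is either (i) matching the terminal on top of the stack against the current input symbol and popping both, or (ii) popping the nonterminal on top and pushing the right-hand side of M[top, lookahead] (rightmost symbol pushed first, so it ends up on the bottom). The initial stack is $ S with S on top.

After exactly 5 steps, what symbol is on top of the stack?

id

step 1: stack=$ S  input=id do id int $  — expand S -> id B int
step 2: stack=$ int B id  input=id do id int $  — match id
step 3: stack=$ int B  input=do id int $  — expand B -> do A id
step 4: stack=$ int id A do  input=do id int $  — match do
step 5: stack=$ int id A  input=id int $  — expand A -> epsilon
Stack after step 5: $ int id (top = id).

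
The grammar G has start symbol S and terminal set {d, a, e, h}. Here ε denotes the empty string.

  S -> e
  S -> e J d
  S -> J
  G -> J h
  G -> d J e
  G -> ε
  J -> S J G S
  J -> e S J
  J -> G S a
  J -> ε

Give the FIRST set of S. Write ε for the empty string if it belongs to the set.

FIRST(S): from S->e we get {e}; from S->e J d we get {e}; from S->J we get {ε, a, d, e, h}. So FIRST(S) = {ε, a, d, e, h}.
FIRST(G): from G->J h we get {a, d, e, h}; from G->d J e we get {d}; from G->ε we get {ε}. So FIRST(G) = {ε, a, d, e, h}.
FIRST(J): from J->S J G S we get {ε, a, d, e, h}; from J->e S J we get {e}; from J->G S a we get {a, d, e, h}; from J->ε we get {ε}. So FIRST(J) = {ε, a, d, e, h}.

{ε, a, d, e, h}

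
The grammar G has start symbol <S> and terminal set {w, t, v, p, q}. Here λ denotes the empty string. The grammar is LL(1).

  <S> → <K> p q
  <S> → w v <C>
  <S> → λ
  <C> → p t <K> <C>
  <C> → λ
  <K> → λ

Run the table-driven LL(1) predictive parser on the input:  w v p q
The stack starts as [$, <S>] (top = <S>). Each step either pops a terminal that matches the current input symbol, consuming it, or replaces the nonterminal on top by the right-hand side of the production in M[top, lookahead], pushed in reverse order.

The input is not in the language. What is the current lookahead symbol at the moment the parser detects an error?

     Stack          Input      Action
  1  $ <S>          w v p q $  expand <S> → w v <C>
  2  $ <C> v w      w v p q $  match w
  3  $ <C> v        v p q $    match v
  4  $ <C>          p q $      expand <C> → p t <K> <C>
  5  $ <C> <K> t p  p q $      match p
  6  $ <C> <K> t    q $        error: top is terminal t but lookahead is q

q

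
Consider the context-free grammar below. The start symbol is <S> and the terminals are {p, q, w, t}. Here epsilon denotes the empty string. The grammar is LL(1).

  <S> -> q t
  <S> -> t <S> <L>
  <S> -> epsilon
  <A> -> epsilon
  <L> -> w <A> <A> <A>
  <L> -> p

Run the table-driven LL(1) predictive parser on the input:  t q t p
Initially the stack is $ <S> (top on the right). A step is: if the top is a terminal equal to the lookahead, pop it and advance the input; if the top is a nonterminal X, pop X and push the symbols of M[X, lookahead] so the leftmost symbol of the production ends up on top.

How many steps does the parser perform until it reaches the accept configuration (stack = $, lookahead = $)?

7

     Stack        Input      Action
  1  $ <S>        t q t p $  expand <S> -> t <S> <L>
  2  $ <L> <S> t  t q t p $  match t
  3  $ <L> <S>    q t p $    expand <S> -> q t
  4  $ <L> t q    q t p $    match q
  5  $ <L> t      t p $      match t
  6  $ <L>        p $        expand <L> -> p
  7  $ p          p $        match p
Accept reached after 7 steps.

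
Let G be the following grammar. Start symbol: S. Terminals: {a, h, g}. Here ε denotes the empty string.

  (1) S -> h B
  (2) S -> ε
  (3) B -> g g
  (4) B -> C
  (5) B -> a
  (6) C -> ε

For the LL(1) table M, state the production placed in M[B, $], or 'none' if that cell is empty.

FIRST(S) = {ε, h}
FIRST(C) = {ε}
FIRST(B) = {ε, a, g}  (via C)
FOLLOW(S) includes $ since S is the start symbol.
FOLLOW(S): S appears on no right-hand side. Thus FOLLOW(S) = {$}.
FOLLOW(B): in S->h B, the suffix after B is empty, so FOLLOW(B) ⊇ FOLLOW(S) = {$}. Thus FOLLOW(B) = {$}.
For B -> g g: FIRST(g g) = {g}, so it goes in M[B, t] for t ∈ {g}.
For B -> C: FIRST(C) = {ε}, so it goes in M[B, t] for t ∈ {}; since ε ∈ FIRST, also for every t ∈ FOLLOW(B) = {$}.
For B -> a: FIRST(a) = {a}, so it goes in M[B, t] for t ∈ {a}.

B -> C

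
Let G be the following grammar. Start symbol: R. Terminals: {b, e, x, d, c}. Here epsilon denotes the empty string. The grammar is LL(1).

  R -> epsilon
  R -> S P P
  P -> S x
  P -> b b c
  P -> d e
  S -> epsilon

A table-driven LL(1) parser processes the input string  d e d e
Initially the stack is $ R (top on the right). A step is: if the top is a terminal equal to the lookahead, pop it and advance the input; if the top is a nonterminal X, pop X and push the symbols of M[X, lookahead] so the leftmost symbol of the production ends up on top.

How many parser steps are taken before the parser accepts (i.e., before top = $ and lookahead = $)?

8

     Stack    Input      Action
  1  $ R      d e d e $  expand R -> S P P
  2  $ P P S  d e d e $  expand S -> epsilon
  3  $ P P    d e d e $  expand P -> d e
  4  $ P e d  d e d e $  match d
  5  $ P e    e d e $    match e
  6  $ P      d e $      expand P -> d e
  7  $ e d    d e $      match d
  8  $ e      e $        match e
Accept reached after 8 steps.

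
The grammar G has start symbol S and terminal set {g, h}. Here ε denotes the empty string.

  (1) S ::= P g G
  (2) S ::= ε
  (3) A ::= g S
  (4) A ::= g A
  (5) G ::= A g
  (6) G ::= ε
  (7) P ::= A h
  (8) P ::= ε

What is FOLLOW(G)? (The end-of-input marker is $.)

{$, g, h}

FIRST(A): from A::=g S we get {g}; from A::=g A we get {g}. So FIRST(A) = {g}.
FIRST(G): from G::=A g we get {g}; from G::=ε we get {ε}. So FIRST(G) = {ε, g}.
FIRST(P): from P::=A h we get {g}; from P::=ε we get {ε}. So FIRST(P) = {ε, g}.
FIRST(S): from S::=P g G we get {g}; from S::=ε we get {ε}. So FIRST(S) = {ε, g}.
FOLLOW(S) includes $ since S is the start symbol.
FOLLOW(A): in A::=g A, the suffix after A is empty (adds nothing new); in G::=A g, A is followed by g with FIRST {g}; in P::=A h, A is followed by h with FIRST {h}. Thus FOLLOW(A) = {g, h}.
FOLLOW(S): in A::=g S, the suffix after S is empty, so FOLLOW(S) ⊇ FOLLOW(A) = {g, h}. Thus FOLLOW(S) = {$, g, h}.
FOLLOW(G): in S::=P g G, the suffix after G is empty, so FOLLOW(G) ⊇ FOLLOW(S) = {$, g, h}. Thus FOLLOW(G) = {$, g, h}.
FOLLOW(P): in S::=P g G, P is followed by g G with FIRST {g}. Thus FOLLOW(P) = {g}.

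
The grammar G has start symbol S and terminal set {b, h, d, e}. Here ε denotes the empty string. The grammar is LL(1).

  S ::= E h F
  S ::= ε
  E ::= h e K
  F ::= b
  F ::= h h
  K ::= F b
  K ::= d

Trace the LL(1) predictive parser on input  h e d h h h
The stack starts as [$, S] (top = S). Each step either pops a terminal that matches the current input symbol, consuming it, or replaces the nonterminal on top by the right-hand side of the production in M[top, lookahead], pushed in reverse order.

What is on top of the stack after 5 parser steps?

     Stack        Input          Action
  1  $ S          h e d h h h $  expand S ::= E h F
  2  $ F h E      h e d h h h $  expand E ::= h e K
  3  $ F h K e h  h e d h h h $  match h
  4  $ F h K e    e d h h h $    match e
  5  $ F h K      d h h h $      expand K ::= d
Stack after step 5: $ F h d (top = d).

d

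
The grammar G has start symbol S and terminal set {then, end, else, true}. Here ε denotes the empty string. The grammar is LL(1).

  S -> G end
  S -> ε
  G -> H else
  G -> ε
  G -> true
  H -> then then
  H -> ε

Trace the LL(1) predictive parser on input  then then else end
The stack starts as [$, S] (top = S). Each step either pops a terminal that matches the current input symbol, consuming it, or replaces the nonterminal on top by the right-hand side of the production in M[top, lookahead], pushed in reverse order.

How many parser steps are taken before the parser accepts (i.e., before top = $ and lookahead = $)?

step 1: stack=$ S  input=then then else end $  — expand S -> G end
step 2: stack=$ end G  input=then then else end $  — expand G -> H else
step 3: stack=$ end else H  input=then then else end $  — expand H -> then then
step 4: stack=$ end else then then  input=then then else end $  — match then
step 5: stack=$ end else then  input=then else end $  — match then
step 6: stack=$ end else  input=else end $  — match else
step 7: stack=$ end  input=end $  — match end
Accept reached after 7 steps.

7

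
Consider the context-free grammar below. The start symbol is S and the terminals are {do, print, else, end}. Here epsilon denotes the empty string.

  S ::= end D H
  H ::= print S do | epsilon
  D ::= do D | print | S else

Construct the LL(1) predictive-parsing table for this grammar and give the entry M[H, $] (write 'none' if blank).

H ::= epsilon

FIRST(S): from S::=end D H we get {end}. So FIRST(S) = {end}.
FIRST(H): from H::=print S do we get {print}; from H::=epsilon we get {epsilon}. So FIRST(H) = {epsilon, print}.
FIRST(D): from D::=do D we get {do}; from D::=print we get {print}; from D::=S else we get {end}. So FIRST(D) = {do, end, print}.
FOLLOW(S) includes $ since S is the start symbol.
FOLLOW(S): in H::=print S do, S is followed by do with FIRST {do}; in D::=S else, S is followed by else with FIRST {else}. Thus FOLLOW(S) = {$, do, else}.
FOLLOW(H): in S::=end D H, the suffix after H is empty, so FOLLOW(H) ⊇ FOLLOW(S) = {$, do, else}. Thus FOLLOW(H) = {$, do, else}.
For H ::= print S do: FIRST(print S do) = {print}, so it goes in M[H, t] for t ∈ {print}.
For H ::= epsilon: FIRST(epsilon) = {epsilon}, so it goes in M[H, t] for t ∈ {}; since epsilon ∈ FIRST, also for every t ∈ FOLLOW(H) = {$, do, else}.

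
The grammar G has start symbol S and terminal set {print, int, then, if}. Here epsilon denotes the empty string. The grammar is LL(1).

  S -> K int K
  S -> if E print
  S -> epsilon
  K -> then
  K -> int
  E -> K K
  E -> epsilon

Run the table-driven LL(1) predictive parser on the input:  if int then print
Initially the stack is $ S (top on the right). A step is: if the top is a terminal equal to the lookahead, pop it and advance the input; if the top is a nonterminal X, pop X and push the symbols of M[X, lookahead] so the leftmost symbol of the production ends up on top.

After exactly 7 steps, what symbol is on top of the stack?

     Stack          Input                Action
  1  $ S            if int then print $  expand S -> if E print
  2  $ print E if   if int then print $  match if
  3  $ print E      int then print $     expand E -> K K
  4  $ print K K    int then print $     expand K -> int
  5  $ print K int  int then print $     match int
  6  $ print K      then print $         expand K -> then
  7  $ print then   then print $         match then
Stack after step 7: $ print (top = print).

print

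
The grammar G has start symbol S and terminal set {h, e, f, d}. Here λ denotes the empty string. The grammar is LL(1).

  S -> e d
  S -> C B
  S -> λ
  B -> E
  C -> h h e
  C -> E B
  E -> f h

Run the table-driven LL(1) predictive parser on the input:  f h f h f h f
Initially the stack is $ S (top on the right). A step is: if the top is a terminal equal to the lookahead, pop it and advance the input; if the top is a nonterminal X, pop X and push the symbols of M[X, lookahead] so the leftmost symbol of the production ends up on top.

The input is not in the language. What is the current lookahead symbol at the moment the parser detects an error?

step 1: stack=$ S  input=f h f h f h f $  — expand S -> C B
step 2: stack=$ B C  input=f h f h f h f $  — expand C -> E B
step 3: stack=$ B B E  input=f h f h f h f $  — expand E -> f h
step 4: stack=$ B B h f  input=f h f h f h f $  — match f
step 5: stack=$ B B h  input=h f h f h f $  — match h
step 6: stack=$ B B  input=f h f h f $  — expand B -> E
step 7: stack=$ B E  input=f h f h f $  — expand E -> f h
step 8: stack=$ B h f  input=f h f h f $  — match f
step 9: stack=$ B h  input=h f h f $  — match h
step 10: stack=$ B  input=f h f $  — expand B -> E
step 11: stack=$ E  input=f h f $  — expand E -> f h
step 12: stack=$ h f  input=f h f $  — match f
step 13: stack=$ h  input=h f $  — match h
step 14: stack=$  input=f $  — error: stack empty but input remains

f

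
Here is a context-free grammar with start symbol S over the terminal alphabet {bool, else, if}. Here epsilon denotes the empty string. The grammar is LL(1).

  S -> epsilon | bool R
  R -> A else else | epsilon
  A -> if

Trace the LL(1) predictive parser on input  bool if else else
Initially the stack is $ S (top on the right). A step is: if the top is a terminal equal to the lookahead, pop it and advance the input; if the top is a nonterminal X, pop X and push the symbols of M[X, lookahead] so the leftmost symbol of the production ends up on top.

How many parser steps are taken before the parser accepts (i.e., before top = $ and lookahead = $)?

7

     Stack           Input                Action
  1  $ S             bool if else else $  expand S -> bool R
  2  $ R bool        bool if else else $  match bool
  3  $ R             if else else $       expand R -> A else else
  4  $ else else A   if else else $       expand A -> if
  5  $ else else if  if else else $       match if
  6  $ else else     else else $          match else
  7  $ else          else $               match else
Accept reached after 7 steps.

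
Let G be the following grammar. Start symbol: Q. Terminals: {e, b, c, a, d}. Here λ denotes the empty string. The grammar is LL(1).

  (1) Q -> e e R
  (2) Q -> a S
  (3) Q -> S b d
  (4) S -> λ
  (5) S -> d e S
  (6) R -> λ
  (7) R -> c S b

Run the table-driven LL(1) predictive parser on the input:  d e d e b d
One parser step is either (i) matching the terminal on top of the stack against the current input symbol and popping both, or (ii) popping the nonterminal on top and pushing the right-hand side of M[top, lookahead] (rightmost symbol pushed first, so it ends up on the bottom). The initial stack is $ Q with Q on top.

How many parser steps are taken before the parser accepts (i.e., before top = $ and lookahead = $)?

      Stack        Input          Action
   1  $ Q          d e d e b d $  expand Q -> S b d
   2  $ d b S      d e d e b d $  expand S -> d e S
   3  $ d b S e d  d e d e b d $  match d
   4  $ d b S e    e d e b d $    match e
   5  $ d b S      d e b d $      expand S -> d e S
   6  $ d b S e d  d e b d $      match d
   7  $ d b S e    e b d $        match e
   8  $ d b S      b d $          expand S -> λ
   9  $ d b        b d $          match b
  10  $ d          d $            match d
Accept reached after 10 steps.

10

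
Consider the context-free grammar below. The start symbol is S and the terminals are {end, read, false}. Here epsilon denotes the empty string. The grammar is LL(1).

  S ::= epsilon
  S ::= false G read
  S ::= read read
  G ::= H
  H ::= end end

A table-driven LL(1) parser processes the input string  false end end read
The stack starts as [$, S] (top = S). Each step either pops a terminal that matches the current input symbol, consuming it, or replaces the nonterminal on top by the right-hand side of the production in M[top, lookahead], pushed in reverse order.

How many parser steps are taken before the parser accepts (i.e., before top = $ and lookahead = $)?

step 1: stack=$ S  input=false end end read $  — expand S ::= false G read
step 2: stack=$ read G false  input=false end end read $  — match false
step 3: stack=$ read G  input=end end read $  — expand G ::= H
step 4: stack=$ read H  input=end end read $  — expand H ::= end end
step 5: stack=$ read end end  input=end end read $  — match end
step 6: stack=$ read end  input=end read $  — match end
step 7: stack=$ read  input=read $  — match read
Accept reached after 7 steps.

7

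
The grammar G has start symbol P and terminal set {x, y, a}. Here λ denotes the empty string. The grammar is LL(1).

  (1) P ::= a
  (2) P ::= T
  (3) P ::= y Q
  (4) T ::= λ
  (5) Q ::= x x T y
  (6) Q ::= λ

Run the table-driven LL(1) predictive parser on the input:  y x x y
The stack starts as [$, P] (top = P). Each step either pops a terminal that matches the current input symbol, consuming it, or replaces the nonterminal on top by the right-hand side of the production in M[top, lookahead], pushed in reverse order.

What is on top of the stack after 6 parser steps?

step 1: stack=$ P  input=y x x y $  — expand P ::= y Q
step 2: stack=$ Q y  input=y x x y $  — match y
step 3: stack=$ Q  input=x x y $  — expand Q ::= x x T y
step 4: stack=$ y T x x  input=x x y $  — match x
step 5: stack=$ y T x  input=x y $  — match x
step 6: stack=$ y T  input=y $  — expand T ::= λ
Stack after step 6: $ y (top = y).

y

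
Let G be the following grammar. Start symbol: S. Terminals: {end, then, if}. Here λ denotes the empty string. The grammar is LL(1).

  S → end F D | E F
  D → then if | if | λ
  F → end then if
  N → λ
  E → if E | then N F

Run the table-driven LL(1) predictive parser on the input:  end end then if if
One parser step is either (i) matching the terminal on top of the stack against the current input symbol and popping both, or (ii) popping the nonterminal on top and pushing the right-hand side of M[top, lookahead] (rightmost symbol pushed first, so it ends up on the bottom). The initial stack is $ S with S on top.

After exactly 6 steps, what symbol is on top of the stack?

D

step 1: stack=$ S  input=end end then if if $  — expand S → end F D
step 2: stack=$ D F end  input=end end then if if $  — match end
step 3: stack=$ D F  input=end then if if $  — expand F → end then if
step 4: stack=$ D if then end  input=end then if if $  — match end
step 5: stack=$ D if then  input=then if if $  — match then
step 6: stack=$ D if  input=if if $  — match if
Stack after step 6: $ D (top = D).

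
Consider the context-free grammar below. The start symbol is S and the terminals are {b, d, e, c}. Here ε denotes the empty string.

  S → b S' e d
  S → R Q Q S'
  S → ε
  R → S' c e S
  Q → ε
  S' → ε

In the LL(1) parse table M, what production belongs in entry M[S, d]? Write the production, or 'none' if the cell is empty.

FIRST(Q): from Q→ε we get {ε}. So FIRST(Q) = {ε}.
FIRST(S'): from S'→ε we get {ε}. So FIRST(S') = {ε}.
FIRST(R): from R→S' c e S we get {c}. So FIRST(R) = {c}.
FIRST(S): from S→b S' e d we get {b}; from S→R Q Q S' we get {c}; from S→ε we get {ε}. So FIRST(S) = {ε, b, c}.
FOLLOW(S) includes $ since S is the start symbol.
FOLLOW(S): in R→S' c e S, the suffix after S is empty, so FOLLOW(S) ⊇ FOLLOW(R) = {$}. Thus FOLLOW(S) = {$}.
FOLLOW(R): in S→R Q Q S', R is followed by Q Q S' with FIRST {ε}; in S→R Q Q S', the suffix after R is nullable, so FOLLOW(R) ⊇ FOLLOW(S) = {$}. Thus FOLLOW(R) = {$}.
For S → b S' e d: FIRST(b S' e d) = {b}, so it goes in M[S, t] for t ∈ {b}.
For S → R Q Q S': FIRST(R Q Q S') = {c}, so it goes in M[S, t] for t ∈ {c}.
For S → ε: FIRST(ε) = {ε}, so it goes in M[S, t] for t ∈ {}; since ε ∈ FIRST, also for every t ∈ FOLLOW(S) = {$}.
None of these place a production in M[S, d].

none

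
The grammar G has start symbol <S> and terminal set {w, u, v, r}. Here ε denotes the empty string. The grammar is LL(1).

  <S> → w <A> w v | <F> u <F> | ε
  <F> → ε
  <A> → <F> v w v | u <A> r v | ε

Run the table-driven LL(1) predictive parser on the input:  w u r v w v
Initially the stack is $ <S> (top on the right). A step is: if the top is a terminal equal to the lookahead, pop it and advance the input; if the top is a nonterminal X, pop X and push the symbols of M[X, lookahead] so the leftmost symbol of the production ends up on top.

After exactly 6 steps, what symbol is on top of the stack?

v

     Stack            Input          Action
  1  $ <S>            w u r v w v $  expand <S> → w <A> w v
  2  $ v w <A> w      w u r v w v $  match w
  3  $ v w <A>        u r v w v $    expand <A> → u <A> r v
  4  $ v w v r <A> u  u r v w v $    match u
  5  $ v w v r <A>    r v w v $      expand <A> → ε
  6  $ v w v r        r v w v $      match r
Stack after step 6: $ v w v (top = v).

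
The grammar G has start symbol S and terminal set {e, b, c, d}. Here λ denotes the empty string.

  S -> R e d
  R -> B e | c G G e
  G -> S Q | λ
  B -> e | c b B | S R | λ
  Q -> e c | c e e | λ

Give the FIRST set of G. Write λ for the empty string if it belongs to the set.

FIRST(Q) = {λ, c, e}
FIRST(S) = {c, e}  (via R e d)
FIRST(G) = {λ, c, e}  (via S Q)
FIRST(B) = {λ, c, e}  (via S R)
FIRST(R) = {c, e}  (via B e)

{λ, c, e}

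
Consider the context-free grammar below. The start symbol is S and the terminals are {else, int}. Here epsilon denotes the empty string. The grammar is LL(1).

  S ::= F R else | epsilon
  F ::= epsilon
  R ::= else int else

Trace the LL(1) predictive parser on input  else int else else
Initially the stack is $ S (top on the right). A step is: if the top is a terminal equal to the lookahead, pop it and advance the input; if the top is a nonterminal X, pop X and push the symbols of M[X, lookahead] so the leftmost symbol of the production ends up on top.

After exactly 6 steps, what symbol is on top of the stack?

else

     Stack                 Input                 Action
  1  $ S                   else int else else $  expand S ::= F R else
  2  $ else R F            else int else else $  expand F ::= epsilon
  3  $ else R              else int else else $  expand R ::= else int else
  4  $ else else int else  else int else else $  match else
  5  $ else else int       int else else $       match int
  6  $ else else           else else $           match else
Stack after step 6: $ else (top = else).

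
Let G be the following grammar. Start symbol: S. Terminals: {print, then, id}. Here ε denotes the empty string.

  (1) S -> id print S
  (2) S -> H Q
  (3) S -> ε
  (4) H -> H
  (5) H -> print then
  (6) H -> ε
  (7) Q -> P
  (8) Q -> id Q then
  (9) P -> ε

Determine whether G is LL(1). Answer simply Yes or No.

No

FIRST(S) = {ε, id, print}
FIRST(H) = {ε, print}
FIRST(Q) = {ε, id}
FIRST(P) = {ε}
FOLLOW(S) = {$}
FOLLOW(H) = {$, id}
FOLLOW(Q) = {$, then}
FOLLOW(P) = {$, then}
Cell M[H, $] receives both H -> H and H -> ε — the grammar is not LL(1).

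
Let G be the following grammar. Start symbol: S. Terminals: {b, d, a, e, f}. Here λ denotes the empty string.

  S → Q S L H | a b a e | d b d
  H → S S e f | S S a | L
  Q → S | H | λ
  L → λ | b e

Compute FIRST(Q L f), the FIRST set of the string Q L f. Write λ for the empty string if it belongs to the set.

{a, b, d, f}

FIRST(L): from L→λ we get {λ}; from L→b e we get {b}. So FIRST(L) = {λ, b}.
FIRST(S): from S→Q S L H we get {a, b, d}; from S→a b a e we get {a}; from S→d b d we get {d}. So FIRST(S) = {a, b, d}.
FIRST(H): from H→S S e f we get {a, b, d}; from H→S S a we get {a, b, d}; from H→L we get {λ, b}. So FIRST(H) = {λ, a, b, d}.
FIRST(Q): from Q→S we get {a, b, d}; from Q→H we get {λ, a, b, d}; from Q→λ we get {λ}. So FIRST(Q) = {λ, a, b, d}.
FIRST(Q L f): take FIRST of each symbol in turn, carrying on past any symbol whose FIRST contains λ; result {a, b, d, f}.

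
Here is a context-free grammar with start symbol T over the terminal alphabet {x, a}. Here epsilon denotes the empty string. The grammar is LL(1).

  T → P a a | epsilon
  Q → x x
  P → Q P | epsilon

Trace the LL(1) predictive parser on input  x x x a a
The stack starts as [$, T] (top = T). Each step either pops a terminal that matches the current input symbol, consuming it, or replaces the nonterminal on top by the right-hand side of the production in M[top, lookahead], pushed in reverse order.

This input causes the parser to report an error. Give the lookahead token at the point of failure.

step 1: stack=$ T  input=x x x a a $  — expand T → P a a
step 2: stack=$ a a P  input=x x x a a $  — expand P → Q P
step 3: stack=$ a a P Q  input=x x x a a $  — expand Q → x x
step 4: stack=$ a a P x x  input=x x x a a $  — match x
step 5: stack=$ a a P x  input=x x a a $  — match x
step 6: stack=$ a a P  input=x a a $  — expand P → Q P
step 7: stack=$ a a P Q  input=x a a $  — expand Q → x x
step 8: stack=$ a a P x x  input=x a a $  — match x
step 9: stack=$ a a P x  input=a a $  — error: top is terminal x but lookahead is a

a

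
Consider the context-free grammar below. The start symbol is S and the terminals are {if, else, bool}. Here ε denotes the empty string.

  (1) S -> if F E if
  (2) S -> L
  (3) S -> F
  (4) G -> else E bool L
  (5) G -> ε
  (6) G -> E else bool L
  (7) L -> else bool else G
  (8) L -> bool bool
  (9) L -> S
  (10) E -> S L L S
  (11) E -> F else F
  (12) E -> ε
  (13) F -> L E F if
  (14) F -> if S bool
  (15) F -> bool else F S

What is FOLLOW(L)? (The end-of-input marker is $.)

{$, bool, else, if}

FIRST(S) = {bool, else, if}  (via L, F)
FIRST(L) = {bool, else, if}  (via S)
FIRST(F) = {bool, else, if}  (via L E F if)
FIRST(E) = {ε, bool, else, if}  (via S L L S, F else F)
FIRST(G) = {ε, bool, else, if}  (via E else bool L)
FOLLOW(S) includes $ since S is the start symbol.
FOLLOW(E): in S->if F E if, E is followed by if with FIRST {if}; in G->else E bool L, E is followed by bool L with FIRST {bool}; in G->E else bool L, E is followed by else bool L with FIRST {else}; in F->L E F if, E is followed by F if with FIRST {bool, else, if}. Thus FOLLOW(E) = {bool, else, if}.
FOLLOW(S): in L->S, the suffix after S is empty, so FOLLOW(S) ⊇ FOLLOW(L) = {$, bool, else, if}; in E->S L L S (occurrence 1), S is followed by L L S with FIRST {bool, else, if}; in E->S L L S (occurrence 2), the suffix after S is empty, so FOLLOW(S) ⊇ FOLLOW(E) = {bool, else, if}; in F->if S bool, S is followed by bool with FIRST {bool}; in F->bool else F S, the suffix after S is empty, so FOLLOW(S) ⊇ FOLLOW(F) = {$, bool, else, if}. Thus FOLLOW(S) = {$, bool, else, if}.
FOLLOW(F): in S->if F E if, F is followed by E if with FIRST {bool, else, if}; in S->F, the suffix after F is empty, so FOLLOW(F) ⊇ FOLLOW(S) = {$, bool, else, if}; in E->F else F (occurrence 1), F is followed by else F with FIRST {else}; in E->F else F (occurrence 2), the suffix after F is empty, so FOLLOW(F) ⊇ FOLLOW(E) = {bool, else, if}; in F->L E F if, F is followed by if with FIRST {if}; in F->bool else F S, F is followed by S with FIRST {bool, else, if}. Thus FOLLOW(F) = {$, bool, else, if}.
FOLLOW(G): in L->else bool else G, the suffix after G is empty, so FOLLOW(G) ⊇ FOLLOW(L) = {$, bool, else, if}. Thus FOLLOW(G) = {$, bool, else, if}.
FOLLOW(L): in S->L, the suffix after L is empty, so FOLLOW(L) ⊇ FOLLOW(S) = {$, bool, else, if}; in G->else E bool L, the suffix after L is empty, so FOLLOW(L) ⊇ FOLLOW(G) = {$, bool, else, if}; in G->E else bool L, the suffix after L is empty, so FOLLOW(L) ⊇ FOLLOW(G) = {$, bool, else, if}; in E->S L L S (occurrence 1), L is followed by L S with FIRST {bool, else, if}; in E->S L L S (occurrence 2), L is followed by S with FIRST {bool, else, if}; in F->L E F if, L is followed by E F if with FIRST {bool, else, if}. Thus FOLLOW(L) = {$, bool, else, if}.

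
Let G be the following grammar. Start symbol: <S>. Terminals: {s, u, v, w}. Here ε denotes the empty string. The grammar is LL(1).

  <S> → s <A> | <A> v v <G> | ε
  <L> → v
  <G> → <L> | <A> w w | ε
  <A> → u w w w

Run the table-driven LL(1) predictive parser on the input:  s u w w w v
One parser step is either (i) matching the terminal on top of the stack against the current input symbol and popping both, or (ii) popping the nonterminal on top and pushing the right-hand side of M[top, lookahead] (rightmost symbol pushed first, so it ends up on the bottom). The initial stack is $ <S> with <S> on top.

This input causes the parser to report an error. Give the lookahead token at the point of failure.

step 1: stack=$ <S>  input=s u w w w v $  — expand <S> → s <A>
step 2: stack=$ <A> s  input=s u w w w v $  — match s
step 3: stack=$ <A>  input=u w w w v $  — expand <A> → u w w w
step 4: stack=$ w w w u  input=u w w w v $  — match u
step 5: stack=$ w w w  input=w w w v $  — match w
step 6: stack=$ w w  input=w w v $  — match w
step 7: stack=$ w  input=w v $  — match w
step 8: stack=$  input=v $  — error: stack empty but input remains

v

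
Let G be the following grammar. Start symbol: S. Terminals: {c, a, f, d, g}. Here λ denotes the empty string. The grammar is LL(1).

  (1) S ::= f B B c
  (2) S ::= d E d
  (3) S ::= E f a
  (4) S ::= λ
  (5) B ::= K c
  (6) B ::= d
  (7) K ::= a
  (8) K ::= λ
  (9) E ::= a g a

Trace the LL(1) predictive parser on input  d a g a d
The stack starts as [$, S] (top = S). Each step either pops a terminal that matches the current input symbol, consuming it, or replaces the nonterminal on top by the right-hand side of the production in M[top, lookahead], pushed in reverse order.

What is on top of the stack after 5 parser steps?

a

     Stack      Input        Action
  1  $ S        d a g a d $  expand S ::= d E d
  2  $ d E d    d a g a d $  match d
  3  $ d E      a g a d $    expand E ::= a g a
  4  $ d a g a  a g a d $    match a
  5  $ d a g    g a d $      match g
Stack after step 5: $ d a (top = a).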